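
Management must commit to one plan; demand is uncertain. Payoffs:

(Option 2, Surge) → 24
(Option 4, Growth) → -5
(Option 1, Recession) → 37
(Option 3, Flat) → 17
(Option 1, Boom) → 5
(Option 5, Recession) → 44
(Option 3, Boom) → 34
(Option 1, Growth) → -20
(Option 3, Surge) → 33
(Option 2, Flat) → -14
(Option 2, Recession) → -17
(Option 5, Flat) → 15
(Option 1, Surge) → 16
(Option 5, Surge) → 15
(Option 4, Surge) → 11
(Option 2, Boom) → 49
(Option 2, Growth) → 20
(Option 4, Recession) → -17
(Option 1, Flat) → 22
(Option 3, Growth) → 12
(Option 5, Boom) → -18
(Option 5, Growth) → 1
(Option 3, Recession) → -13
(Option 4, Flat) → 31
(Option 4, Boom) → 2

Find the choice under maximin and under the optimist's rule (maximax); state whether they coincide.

maximin → Option 3; maximax → Option 2 (disagree)

Row minima: Option 1=-20, Option 2=-17, Option 3=-13, Option 4=-17, Option 5=-18
Best worst-case = -13 → Option 3.
Row maxima: Option 1=37, Option 2=49, Option 3=34, Option 4=31, Option 5=44
Best best-case = 49 → Option 2.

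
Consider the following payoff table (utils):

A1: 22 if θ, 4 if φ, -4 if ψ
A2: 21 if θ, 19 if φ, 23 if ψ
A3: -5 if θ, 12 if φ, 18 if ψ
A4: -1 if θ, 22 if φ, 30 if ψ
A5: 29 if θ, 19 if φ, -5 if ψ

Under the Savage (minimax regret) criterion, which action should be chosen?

A2

Column bests: θ=29, φ=22, ψ=30.
A1 regrets: 7, 18, 34 → max 34
A2 regrets: 8, 3, 7 → max 8
A3 regrets: 34, 10, 12 → max 34
A4 regrets: 30, 0, 0 → max 30
A5 regrets: 0, 3, 35 → max 35
Smallest max regret = 8 → A2.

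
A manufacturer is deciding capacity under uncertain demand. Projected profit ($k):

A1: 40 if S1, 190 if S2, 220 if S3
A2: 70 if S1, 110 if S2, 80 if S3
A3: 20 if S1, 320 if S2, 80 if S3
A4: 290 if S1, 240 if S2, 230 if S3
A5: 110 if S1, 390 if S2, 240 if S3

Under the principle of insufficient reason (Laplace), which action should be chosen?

Row averages: A1=150, A2=260/3, A3=140, A4=760/3, A5=740/3
Highest average = 760/3 → A4.

A4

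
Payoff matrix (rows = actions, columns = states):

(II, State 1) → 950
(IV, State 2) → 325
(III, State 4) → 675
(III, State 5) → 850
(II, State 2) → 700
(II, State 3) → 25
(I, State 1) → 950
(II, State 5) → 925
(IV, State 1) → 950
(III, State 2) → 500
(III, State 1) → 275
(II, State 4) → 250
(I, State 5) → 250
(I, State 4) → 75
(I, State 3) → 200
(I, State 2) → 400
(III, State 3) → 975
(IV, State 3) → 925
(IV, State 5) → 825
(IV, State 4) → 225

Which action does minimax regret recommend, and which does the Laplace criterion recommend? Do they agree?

minimax regret → IV; laplace → III (disagree)

Column bests: State 1=950, State 2=700, State 3=975, State 4=675, State 5=925.
I regrets: 0, 300, 775, 600, 675 → max 775
II regrets: 0, 0, 950, 425, 0 → max 950
III regrets: 675, 200, 0, 0, 75 → max 675
IV regrets: 0, 375, 50, 450, 100 → max 450
Smallest max regret = 450 → IV.
Row averages: I=375, II=570, III=655, IV=650
Highest average = 655 → III.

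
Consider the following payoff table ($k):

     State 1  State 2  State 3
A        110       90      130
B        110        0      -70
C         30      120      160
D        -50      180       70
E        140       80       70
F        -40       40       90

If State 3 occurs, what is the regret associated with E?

90

Best payoff under State 3 is 160.
Regret = 160 − 70 = 90.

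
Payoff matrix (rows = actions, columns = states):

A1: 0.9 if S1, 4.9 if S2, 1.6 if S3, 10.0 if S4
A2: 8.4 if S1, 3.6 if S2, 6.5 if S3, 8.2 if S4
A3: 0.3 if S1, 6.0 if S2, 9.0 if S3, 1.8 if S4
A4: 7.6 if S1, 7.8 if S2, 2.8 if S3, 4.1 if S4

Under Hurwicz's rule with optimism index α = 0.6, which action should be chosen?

A2

A1: 0.6·10.0 + 0.4·0.9 = 6.36
A2: 0.6·8.4 + 0.4·3.6 = 6.48
A3: 0.6·9.0 + 0.4·0.3 = 5.52
A4: 0.6·7.8 + 0.4·2.8 = 5.8
Highest Hurwicz score = 6.48 → A2.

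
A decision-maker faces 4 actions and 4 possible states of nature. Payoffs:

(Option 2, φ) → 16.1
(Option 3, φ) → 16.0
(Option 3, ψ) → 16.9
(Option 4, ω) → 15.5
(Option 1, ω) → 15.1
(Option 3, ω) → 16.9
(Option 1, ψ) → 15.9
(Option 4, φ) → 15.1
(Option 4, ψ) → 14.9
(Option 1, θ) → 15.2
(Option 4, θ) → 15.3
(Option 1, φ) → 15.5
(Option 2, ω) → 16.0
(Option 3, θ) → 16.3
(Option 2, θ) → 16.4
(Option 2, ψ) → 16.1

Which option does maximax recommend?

Option 3

Row maxima: Option 1=15.9, Option 2=16.4, Option 3=16.9, Option 4=15.5
Best best-case = 16.9 → Option 3.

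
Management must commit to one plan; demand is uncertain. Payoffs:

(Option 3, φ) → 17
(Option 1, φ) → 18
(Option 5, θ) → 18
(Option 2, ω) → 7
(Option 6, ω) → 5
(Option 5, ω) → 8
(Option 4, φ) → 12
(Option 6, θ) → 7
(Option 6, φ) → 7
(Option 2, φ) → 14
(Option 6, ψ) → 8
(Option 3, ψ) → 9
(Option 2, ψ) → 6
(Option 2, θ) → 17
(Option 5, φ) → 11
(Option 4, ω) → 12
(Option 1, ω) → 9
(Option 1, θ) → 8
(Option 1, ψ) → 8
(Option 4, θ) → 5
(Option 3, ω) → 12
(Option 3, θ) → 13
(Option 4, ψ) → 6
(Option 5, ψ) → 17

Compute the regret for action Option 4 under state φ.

6

Best payoff under φ is 18.
Regret = 18 − 12 = 6.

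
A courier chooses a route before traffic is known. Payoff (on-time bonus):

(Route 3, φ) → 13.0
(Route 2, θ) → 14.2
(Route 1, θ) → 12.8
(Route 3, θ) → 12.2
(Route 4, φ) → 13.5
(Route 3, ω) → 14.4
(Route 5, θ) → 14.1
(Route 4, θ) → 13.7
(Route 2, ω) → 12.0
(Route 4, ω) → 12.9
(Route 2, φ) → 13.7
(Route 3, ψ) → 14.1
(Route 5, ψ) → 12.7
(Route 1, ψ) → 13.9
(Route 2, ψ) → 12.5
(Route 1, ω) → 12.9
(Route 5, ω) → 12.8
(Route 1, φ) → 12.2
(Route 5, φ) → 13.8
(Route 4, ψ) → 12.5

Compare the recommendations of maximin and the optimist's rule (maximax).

maximin → Route 5; maximax → Route 3 (disagree)

Row minima: Route 1=12.2, Route 2=12.0, Route 3=12.2, Route 4=12.5, Route 5=12.7
Best worst-case = 12.7 → Route 5.
Row maxima: Route 1=13.9, Route 2=14.2, Route 3=14.4, Route 4=13.7, Route 5=14.1
Best best-case = 14.4 → Route 3.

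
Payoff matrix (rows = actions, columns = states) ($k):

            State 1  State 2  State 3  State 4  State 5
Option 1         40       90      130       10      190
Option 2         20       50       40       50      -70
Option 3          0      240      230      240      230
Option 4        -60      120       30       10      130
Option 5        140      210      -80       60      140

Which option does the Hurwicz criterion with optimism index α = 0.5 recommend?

Option 1: 0.5·190 + 0.5·10 = 100
Option 2: 0.5·50 + 0.5·(-70) = -10
Option 3: 0.5·240 + 0.5·0 = 120
Option 4: 0.5·130 + 0.5·(-60) = 35
Option 5: 0.5·210 + 0.5·(-80) = 65
Highest Hurwicz score = 120 → Option 3.

Option 3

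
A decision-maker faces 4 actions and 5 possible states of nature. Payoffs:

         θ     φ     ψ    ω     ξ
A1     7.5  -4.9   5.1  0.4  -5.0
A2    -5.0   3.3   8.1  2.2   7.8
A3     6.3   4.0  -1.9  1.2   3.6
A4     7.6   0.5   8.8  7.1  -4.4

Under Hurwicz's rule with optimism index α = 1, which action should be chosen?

A1: 1·7.5 + 0·(-5.0) = 7.5
A2: 1·8.1 + 0·(-5.0) = 8.1
A3: 1·6.3 + 0·(-1.9) = 6.3
A4: 1·8.8 + 0·(-4.4) = 8.8
Highest Hurwicz score = 8.8 → A4.

A4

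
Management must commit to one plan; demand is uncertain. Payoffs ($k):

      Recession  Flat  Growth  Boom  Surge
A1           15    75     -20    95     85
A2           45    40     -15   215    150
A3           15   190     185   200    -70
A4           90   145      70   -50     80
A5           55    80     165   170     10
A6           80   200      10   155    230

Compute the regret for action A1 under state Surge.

Best payoff under Surge is 230.
Regret = 230 − 85 = 145.

145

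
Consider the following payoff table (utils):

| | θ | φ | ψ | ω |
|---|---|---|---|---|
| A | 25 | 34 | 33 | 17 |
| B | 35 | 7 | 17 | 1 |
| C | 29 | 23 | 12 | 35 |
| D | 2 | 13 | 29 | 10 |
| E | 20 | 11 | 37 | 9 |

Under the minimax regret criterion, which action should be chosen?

A

Column bests: θ=35, φ=34, ψ=37, ω=35.
A regrets: 10, 0, 4, 18 → max 18
B regrets: 0, 27, 20, 34 → max 34
C regrets: 6, 11, 25, 0 → max 25
D regrets: 33, 21, 8, 25 → max 33
E regrets: 15, 23, 0, 26 → max 26
Smallest max regret = 18 → A.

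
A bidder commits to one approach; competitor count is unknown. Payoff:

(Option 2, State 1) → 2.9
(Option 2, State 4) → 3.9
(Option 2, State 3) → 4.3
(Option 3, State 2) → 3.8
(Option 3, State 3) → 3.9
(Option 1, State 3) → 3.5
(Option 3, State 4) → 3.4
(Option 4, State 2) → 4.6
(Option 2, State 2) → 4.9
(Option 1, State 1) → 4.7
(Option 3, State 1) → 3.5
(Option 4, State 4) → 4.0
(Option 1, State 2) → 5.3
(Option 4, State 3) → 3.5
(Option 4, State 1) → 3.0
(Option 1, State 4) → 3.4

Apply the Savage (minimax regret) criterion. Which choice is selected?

Column bests: State 1=4.7, State 2=5.3, State 3=4.3, State 4=4.0.
Option 1 regrets: 0.0, 0.0, 0.8, 0.6 → max 0.8
Option 2 regrets: 1.8, 0.4, 0.0, 0.1 → max 1.8
Option 3 regrets: 1.2, 1.5, 0.4, 0.6 → max 1.5
Option 4 regrets: 1.7, 0.7, 0.8, 0.0 → max 1.7
Smallest max regret = 0.8 → Option 1.

Option 1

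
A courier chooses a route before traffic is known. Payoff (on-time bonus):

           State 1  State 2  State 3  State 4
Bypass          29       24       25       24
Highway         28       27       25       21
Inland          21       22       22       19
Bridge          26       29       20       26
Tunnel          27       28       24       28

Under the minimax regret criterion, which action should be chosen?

Tunnel

Column bests: State 1=29, State 2=29, State 3=25, State 4=28.
Bypass regrets: 0, 5, 0, 4 → max 5
Highway regrets: 1, 2, 0, 7 → max 7
Inland regrets: 8, 7, 3, 9 → max 9
Bridge regrets: 3, 0, 5, 2 → max 5
Tunnel regrets: 2, 1, 1, 0 → max 2
Smallest max regret = 2 → Tunnel.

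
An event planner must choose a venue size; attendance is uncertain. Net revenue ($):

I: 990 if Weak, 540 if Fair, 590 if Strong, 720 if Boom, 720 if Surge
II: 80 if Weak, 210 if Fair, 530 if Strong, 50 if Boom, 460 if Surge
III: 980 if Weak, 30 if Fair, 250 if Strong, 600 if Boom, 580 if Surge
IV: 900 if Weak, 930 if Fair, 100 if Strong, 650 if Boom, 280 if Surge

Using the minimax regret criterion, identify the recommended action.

I

Column bests: Weak=990, Fair=930, Strong=590, Boom=720, Surge=720.
I regrets: 0, 390, 0, 0, 0 → max 390
II regrets: 910, 720, 60, 670, 260 → max 910
III regrets: 10, 900, 340, 120, 140 → max 900
IV regrets: 90, 0, 490, 70, 440 → max 490
Smallest max regret = 390 → I.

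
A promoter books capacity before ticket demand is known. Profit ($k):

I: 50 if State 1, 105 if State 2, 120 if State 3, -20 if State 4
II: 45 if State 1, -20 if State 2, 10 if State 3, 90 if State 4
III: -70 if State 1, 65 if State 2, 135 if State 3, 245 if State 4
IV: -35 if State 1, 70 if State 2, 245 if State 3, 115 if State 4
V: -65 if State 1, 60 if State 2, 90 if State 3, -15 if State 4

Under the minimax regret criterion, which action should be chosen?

Column bests: State 1=50, State 2=105, State 3=245, State 4=245.
I regrets: 0, 0, 125, 265 → max 265
II regrets: 5, 125, 235, 155 → max 235
III regrets: 120, 40, 110, 0 → max 120
IV regrets: 85, 35, 0, 130 → max 130
V regrets: 115, 45, 155, 260 → max 260
Smallest max regret = 120 → III.

III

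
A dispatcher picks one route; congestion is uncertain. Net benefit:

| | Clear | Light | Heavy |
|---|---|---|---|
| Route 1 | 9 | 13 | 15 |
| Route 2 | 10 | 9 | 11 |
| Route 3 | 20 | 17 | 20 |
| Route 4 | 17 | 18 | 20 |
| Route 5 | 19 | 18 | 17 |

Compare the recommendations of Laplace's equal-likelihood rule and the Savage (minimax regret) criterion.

laplace → Route 3; minimax regret → Route 3 (agree)

Row averages: Route 1=37/3, Route 2=10, Route 3=19, Route 4=55/3, Route 5=18
Highest average = 19 → Route 3.
Column bests: Clear=20, Light=18, Heavy=20.
Route 1 regrets: 11, 5, 5 → max 11
Route 2 regrets: 10, 9, 9 → max 10
Route 3 regrets: 0, 1, 0 → max 1
Route 4 regrets: 3, 0, 0 → max 3
Route 5 regrets: 1, 0, 3 → max 3
Smallest max regret = 1 → Route 3.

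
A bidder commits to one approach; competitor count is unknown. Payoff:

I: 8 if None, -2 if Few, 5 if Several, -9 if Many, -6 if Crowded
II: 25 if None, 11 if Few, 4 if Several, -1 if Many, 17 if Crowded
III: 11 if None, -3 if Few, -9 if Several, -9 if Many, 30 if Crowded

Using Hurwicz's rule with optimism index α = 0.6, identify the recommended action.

I: 0.6·8 + 0.4·(-9) = 1.2
II: 0.6·25 + 0.4·(-1) = 14.6
III: 0.6·30 + 0.4·(-9) = 14.4
Highest Hurwicz score = 14.6 → II.

II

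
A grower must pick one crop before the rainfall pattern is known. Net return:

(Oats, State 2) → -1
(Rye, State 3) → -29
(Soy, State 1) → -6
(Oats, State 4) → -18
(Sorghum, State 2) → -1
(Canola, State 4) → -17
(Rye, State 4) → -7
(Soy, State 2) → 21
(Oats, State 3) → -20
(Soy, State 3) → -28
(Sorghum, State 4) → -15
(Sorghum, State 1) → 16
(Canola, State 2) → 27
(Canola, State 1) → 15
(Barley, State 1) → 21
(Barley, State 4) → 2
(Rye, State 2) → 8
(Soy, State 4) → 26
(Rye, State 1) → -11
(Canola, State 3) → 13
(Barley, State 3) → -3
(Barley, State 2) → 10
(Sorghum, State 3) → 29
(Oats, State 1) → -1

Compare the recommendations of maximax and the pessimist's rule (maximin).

Row maxima: Sorghum=29, Soy=26, Canola=27, Rye=8, Oats=-1, Barley=21
Best best-case = 29 → Sorghum.
Row minima: Sorghum=-15, Soy=-28, Canola=-17, Rye=-29, Oats=-20, Barley=-3
Best worst-case = -3 → Barley.

maximax → Sorghum; maximin → Barley (disagree)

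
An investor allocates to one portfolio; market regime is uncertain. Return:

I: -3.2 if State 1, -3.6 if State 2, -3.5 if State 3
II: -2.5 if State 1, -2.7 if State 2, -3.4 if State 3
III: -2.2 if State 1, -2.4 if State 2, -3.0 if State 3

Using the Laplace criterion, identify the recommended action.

III

Row averages: I=-103/30, II=-43/15, III=-38/15
Highest average = -38/15 → III.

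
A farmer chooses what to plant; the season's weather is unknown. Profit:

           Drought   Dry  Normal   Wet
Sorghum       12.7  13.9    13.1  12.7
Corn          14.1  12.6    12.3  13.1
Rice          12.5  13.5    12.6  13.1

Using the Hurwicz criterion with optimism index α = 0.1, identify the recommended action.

Sorghum: 0.1·13.9 + 0.9·12.7 = 12.82
Corn: 0.1·14.1 + 0.9·12.3 = 12.48
Rice: 0.1·13.5 + 0.9·12.5 = 12.6
Highest Hurwicz score = 12.82 → Sorghum.

Sorghum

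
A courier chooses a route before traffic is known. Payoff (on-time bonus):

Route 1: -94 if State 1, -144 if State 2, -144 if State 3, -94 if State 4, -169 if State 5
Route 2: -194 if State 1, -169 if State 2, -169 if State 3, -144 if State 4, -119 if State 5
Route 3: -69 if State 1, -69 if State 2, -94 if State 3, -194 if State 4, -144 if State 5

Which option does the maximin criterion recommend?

Row minima: Route 1=-169, Route 2=-194, Route 3=-194
Best worst-case = -169 → Route 1.

Route 1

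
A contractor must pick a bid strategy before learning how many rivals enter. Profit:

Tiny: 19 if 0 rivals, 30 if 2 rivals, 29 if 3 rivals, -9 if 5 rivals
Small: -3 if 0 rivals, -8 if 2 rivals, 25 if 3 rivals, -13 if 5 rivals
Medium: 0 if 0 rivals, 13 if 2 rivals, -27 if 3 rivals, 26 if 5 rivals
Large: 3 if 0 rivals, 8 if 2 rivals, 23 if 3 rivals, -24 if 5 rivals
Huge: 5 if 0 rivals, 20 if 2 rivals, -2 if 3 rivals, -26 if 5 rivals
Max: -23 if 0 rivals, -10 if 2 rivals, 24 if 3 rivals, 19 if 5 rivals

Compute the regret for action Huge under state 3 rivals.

Best payoff under 3 rivals is 29.
Regret = 29 − (-2) = 31.

31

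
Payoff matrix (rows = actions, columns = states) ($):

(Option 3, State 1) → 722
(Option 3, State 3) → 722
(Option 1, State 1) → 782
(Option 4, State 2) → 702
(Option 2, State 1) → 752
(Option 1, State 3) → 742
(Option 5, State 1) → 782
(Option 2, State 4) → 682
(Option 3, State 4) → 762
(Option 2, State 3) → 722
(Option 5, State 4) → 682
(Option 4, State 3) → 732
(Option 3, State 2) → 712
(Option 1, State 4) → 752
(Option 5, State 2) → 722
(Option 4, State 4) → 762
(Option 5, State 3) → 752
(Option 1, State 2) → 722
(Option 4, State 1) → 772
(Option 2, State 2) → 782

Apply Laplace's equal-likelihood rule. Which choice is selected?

Option 1

Row averages: Option 1=749.5, Option 2=734.5, Option 3=729.5, Option 4=742, Option 5=734.5
Highest average = 749.5 → Option 1.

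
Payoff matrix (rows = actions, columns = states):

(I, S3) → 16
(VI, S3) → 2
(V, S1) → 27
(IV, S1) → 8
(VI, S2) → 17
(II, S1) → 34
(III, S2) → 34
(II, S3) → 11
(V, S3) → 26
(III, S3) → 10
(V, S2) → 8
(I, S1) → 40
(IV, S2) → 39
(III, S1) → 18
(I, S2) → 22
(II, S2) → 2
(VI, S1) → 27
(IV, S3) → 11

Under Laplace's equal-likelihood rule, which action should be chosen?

I

Row averages: I=26, II=47/3, III=62/3, IV=58/3, V=61/3, VI=46/3
Highest average = 26 → I.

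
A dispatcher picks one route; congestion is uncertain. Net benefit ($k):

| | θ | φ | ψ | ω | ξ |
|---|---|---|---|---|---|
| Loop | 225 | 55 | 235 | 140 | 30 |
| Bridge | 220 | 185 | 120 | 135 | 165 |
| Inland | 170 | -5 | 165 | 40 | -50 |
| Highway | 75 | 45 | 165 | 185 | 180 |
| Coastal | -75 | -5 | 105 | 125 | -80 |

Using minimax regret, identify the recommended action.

Bridge

Column bests: θ=225, φ=185, ψ=235, ω=185, ξ=180.
Loop regrets: 0, 130, 0, 45, 150 → max 150
Bridge regrets: 5, 0, 115, 50, 15 → max 115
Inland regrets: 55, 190, 70, 145, 230 → max 230
Highway regrets: 150, 140, 70, 0, 0 → max 150
Coastal regrets: 300, 190, 130, 60, 260 → max 300
Smallest max regret = 115 → Bridge.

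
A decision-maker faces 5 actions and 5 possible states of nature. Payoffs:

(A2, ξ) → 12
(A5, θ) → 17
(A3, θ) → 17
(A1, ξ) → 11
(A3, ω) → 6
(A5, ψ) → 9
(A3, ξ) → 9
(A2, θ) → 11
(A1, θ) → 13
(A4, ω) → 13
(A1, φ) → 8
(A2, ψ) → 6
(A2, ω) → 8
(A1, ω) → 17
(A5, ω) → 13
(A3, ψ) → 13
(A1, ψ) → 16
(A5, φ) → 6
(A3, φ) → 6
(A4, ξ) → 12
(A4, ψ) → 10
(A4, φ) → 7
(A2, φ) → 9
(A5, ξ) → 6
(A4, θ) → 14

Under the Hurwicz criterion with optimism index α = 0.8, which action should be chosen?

A1: 0.8·17 + 0.2·8 = 15.2
A2: 0.8·12 + 0.2·6 = 10.8
A3: 0.8·17 + 0.2·6 = 14.8
A4: 0.8·14 + 0.2·7 = 12.6
A5: 0.8·17 + 0.2·6 = 14.8
Highest Hurwicz score = 15.2 → A1.

A1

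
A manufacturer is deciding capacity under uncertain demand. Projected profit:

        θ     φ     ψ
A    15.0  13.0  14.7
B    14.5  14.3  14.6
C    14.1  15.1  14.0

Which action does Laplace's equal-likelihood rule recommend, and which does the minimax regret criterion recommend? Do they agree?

Row averages: A=427/30, B=217/15, C=14.4
Highest average = 217/15 → B.
Column bests: θ=15.0, φ=15.1, ψ=14.7.
A regrets: 0.0, 2.1, 0.0 → max 2.1
B regrets: 0.5, 0.8, 0.1 → max 0.8
C regrets: 0.9, 0.0, 0.7 → max 0.9
Smallest max regret = 0.8 → B.

laplace → B; minimax regret → B (agree)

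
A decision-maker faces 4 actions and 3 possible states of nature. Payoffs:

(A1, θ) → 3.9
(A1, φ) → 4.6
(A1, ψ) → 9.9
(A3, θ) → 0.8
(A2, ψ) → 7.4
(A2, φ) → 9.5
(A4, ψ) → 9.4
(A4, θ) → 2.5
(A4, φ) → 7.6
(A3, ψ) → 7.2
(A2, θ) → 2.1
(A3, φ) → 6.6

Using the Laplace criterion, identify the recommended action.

A4

Row averages: A1=92/15, A2=19/3, A3=73/15, A4=6.5
Highest average = 6.5 → A4.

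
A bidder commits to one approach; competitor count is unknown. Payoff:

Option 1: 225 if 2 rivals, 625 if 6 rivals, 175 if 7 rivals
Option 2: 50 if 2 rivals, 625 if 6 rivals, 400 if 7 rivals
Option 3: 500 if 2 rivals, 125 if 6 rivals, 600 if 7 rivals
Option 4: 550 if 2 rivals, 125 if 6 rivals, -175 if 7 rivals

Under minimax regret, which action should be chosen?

Option 1

Column bests: 2 rivals=550, 6 rivals=625, 7 rivals=600.
Option 1 regrets: 325, 0, 425 → max 425
Option 2 regrets: 500, 0, 200 → max 500
Option 3 regrets: 50, 500, 0 → max 500
Option 4 regrets: 0, 500, 775 → max 775
Smallest max regret = 425 → Option 1.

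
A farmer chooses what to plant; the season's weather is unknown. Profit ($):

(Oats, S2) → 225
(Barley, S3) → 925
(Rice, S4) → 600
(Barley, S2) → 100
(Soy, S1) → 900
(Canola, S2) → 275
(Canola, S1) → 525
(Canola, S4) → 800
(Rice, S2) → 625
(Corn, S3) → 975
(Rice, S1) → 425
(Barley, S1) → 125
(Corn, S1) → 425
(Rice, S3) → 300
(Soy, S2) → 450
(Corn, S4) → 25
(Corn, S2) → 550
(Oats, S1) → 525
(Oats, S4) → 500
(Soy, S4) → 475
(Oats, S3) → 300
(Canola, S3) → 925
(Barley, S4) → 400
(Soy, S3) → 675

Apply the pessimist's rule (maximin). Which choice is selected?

Row minima: Barley=100, Corn=25, Soy=450, Oats=225, Canola=275, Rice=300
Best worst-case = 450 → Soy.

Soy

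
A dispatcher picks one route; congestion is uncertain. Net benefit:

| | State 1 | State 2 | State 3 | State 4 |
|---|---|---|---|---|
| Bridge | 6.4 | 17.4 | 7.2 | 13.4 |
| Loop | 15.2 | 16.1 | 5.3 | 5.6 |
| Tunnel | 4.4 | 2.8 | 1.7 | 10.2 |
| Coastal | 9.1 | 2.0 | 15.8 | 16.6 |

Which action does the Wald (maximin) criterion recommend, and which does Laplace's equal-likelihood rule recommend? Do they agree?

maximin → Bridge; laplace → Bridge (agree)

Row minima: Bridge=6.4, Loop=5.3, Tunnel=1.7, Coastal=2.0
Best worst-case = 6.4 → Bridge.
Row averages: Bridge=11.1, Loop=10.55, Tunnel=4.775, Coastal=10.875
Highest average = 11.1 → Bridge.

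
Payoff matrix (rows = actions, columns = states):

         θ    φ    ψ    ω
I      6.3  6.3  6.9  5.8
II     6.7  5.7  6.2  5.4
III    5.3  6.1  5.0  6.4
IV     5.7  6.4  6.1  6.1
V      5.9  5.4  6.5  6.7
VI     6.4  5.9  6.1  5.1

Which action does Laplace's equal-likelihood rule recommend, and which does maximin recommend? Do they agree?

laplace → I; maximin → I (agree)

Row averages: I=6.325, II=6, III=5.7, IV=6.075, V=6.125, VI=5.875
Highest average = 6.325 → I.
Row minima: I=5.8, II=5.4, III=5.0, IV=5.7, V=5.4, VI=5.1
Best worst-case = 5.8 → I.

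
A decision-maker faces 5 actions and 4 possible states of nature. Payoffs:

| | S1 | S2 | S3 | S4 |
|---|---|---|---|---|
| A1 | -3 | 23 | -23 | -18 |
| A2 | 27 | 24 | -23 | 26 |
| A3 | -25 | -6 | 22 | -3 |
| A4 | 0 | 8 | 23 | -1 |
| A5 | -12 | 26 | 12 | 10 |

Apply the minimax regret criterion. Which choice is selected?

Column bests: S1=27, S2=26, S3=23, S4=26.
A1 regrets: 30, 3, 46, 44 → max 46
A2 regrets: 0, 2, 46, 0 → max 46
A3 regrets: 52, 32, 1, 29 → max 52
A4 regrets: 27, 18, 0, 27 → max 27
A5 regrets: 39, 0, 11, 16 → max 39
Smallest max regret = 27 → A4.

A4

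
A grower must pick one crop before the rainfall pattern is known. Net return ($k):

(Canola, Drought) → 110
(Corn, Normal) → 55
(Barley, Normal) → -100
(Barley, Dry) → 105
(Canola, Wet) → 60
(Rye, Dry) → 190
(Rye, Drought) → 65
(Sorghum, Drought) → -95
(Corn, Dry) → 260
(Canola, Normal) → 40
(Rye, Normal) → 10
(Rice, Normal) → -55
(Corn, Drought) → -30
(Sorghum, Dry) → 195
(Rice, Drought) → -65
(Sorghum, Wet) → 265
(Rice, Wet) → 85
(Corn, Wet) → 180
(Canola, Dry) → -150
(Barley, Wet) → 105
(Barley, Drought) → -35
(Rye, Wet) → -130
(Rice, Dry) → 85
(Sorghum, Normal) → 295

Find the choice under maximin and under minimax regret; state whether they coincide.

maximin → Corn; minimax regret → Sorghum (disagree)

Row minima: Barley=-100, Rice=-65, Sorghum=-95, Canola=-150, Rye=-130, Corn=-30
Best worst-case = -30 → Corn.
Column bests: Drought=110, Dry=260, Normal=295, Wet=265.
Barley regrets: 145, 155, 395, 160 → max 395
Rice regrets: 175, 175, 350, 180 → max 350
Sorghum regrets: 205, 65, 0, 0 → max 205
Canola regrets: 0, 410, 255, 205 → max 410
Rye regrets: 45, 70, 285, 395 → max 395
Corn regrets: 140, 0, 240, 85 → max 240
Smallest max regret = 205 → Sorghum.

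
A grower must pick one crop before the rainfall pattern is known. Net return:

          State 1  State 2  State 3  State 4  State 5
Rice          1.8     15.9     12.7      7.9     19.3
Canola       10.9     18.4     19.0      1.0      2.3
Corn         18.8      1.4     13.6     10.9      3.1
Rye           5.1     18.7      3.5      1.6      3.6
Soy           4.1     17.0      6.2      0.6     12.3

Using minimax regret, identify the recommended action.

Soy

Column bests: State 1=18.8, State 2=18.7, State 3=19.0, State 4=10.9, State 5=19.3.
Rice regrets: 17.0, 2.8, 6.3, 3.0, 0.0 → max 17.0
Canola regrets: 7.9, 0.3, 0.0, 9.9, 17.0 → max 17.0
Corn regrets: 0.0, 17.3, 5.4, 0.0, 16.2 → max 17.3
Rye regrets: 13.7, 0.0, 15.5, 9.3, 15.7 → max 15.7
Soy regrets: 14.7, 1.7, 12.8, 10.3, 7.0 → max 14.7
Smallest max regret = 14.7 → Soy.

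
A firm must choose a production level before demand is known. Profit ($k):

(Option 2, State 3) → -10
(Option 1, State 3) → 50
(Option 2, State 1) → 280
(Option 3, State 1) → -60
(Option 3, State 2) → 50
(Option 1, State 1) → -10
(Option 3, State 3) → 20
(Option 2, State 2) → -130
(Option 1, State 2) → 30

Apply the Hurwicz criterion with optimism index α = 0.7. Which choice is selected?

Option 2

Option 1: 0.7·50 + 0.3·(-10) = 32
Option 2: 0.7·280 + 0.3·(-130) = 157
Option 3: 0.7·50 + 0.3·(-60) = 17
Highest Hurwicz score = 157 → Option 2.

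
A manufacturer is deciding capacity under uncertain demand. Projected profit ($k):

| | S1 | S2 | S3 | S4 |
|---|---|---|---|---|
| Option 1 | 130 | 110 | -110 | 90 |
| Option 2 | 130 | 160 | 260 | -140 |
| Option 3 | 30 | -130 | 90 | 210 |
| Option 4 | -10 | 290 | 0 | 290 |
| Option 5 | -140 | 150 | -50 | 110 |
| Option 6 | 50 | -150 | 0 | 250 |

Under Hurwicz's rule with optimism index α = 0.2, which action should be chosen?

Option 4

Option 1: 0.2·130 + 0.8·(-110) = -62
Option 2: 0.2·260 + 0.8·(-140) = -60
Option 3: 0.2·210 + 0.8·(-130) = -62
Option 4: 0.2·290 + 0.8·(-10) = 50
Option 5: 0.2·150 + 0.8·(-140) = -82
Option 6: 0.2·250 + 0.8·(-150) = -70
Highest Hurwicz score = 50 → Option 4.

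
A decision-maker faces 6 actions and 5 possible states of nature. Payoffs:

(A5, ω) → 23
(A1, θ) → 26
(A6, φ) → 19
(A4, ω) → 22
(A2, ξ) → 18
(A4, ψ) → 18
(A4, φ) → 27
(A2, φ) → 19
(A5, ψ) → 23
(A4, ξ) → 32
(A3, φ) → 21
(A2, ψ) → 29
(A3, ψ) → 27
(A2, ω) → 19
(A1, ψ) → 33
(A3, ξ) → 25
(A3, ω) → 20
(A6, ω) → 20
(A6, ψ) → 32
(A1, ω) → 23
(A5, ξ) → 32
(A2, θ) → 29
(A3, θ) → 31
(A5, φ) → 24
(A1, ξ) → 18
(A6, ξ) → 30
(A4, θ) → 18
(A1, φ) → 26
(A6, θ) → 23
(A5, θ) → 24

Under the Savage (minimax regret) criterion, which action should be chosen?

Column bests: θ=31, φ=27, ψ=33, ω=23, ξ=32.
A1 regrets: 5, 1, 0, 0, 14 → max 14
A2 regrets: 2, 8, 4, 4, 14 → max 14
A3 regrets: 0, 6, 6, 3, 7 → max 7
A4 regrets: 13, 0, 15, 1, 0 → max 15
A5 regrets: 7, 3, 10, 0, 0 → max 10
A6 regrets: 8, 8, 1, 3, 2 → max 8
Smallest max regret = 7 → A3.

A3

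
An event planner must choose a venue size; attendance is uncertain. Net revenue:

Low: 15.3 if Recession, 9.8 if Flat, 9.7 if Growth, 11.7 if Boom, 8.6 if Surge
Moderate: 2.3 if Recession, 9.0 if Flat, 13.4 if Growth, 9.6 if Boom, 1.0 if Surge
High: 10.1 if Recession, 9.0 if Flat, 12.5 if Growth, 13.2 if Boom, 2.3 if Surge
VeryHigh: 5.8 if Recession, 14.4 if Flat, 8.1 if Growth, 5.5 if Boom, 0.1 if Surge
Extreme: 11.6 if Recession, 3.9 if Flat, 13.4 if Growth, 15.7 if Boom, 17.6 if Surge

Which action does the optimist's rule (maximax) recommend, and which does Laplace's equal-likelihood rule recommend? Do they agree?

maximax → Extreme; laplace → Extreme (agree)

Row maxima: Low=15.3, Moderate=13.4, High=13.2, VeryHigh=14.4, Extreme=17.6
Best best-case = 17.6 → Extreme.
Row averages: Low=11.02, Moderate=7.06, High=9.42, VeryHigh=6.78, Extreme=12.44
Highest average = 12.44 → Extreme.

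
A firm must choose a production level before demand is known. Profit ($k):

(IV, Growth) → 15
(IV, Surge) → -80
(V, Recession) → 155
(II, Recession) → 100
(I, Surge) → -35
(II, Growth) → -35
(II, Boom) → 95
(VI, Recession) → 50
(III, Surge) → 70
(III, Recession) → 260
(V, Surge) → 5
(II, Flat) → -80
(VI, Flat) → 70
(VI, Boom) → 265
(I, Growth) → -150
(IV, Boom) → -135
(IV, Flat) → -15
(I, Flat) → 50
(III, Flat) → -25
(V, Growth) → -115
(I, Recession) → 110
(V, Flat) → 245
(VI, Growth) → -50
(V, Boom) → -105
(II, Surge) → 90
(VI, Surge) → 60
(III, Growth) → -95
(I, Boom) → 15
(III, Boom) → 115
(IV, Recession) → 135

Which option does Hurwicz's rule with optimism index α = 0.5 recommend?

VI

I: 0.5·110 + 0.5·(-150) = -20
II: 0.5·100 + 0.5·(-80) = 10
III: 0.5·260 + 0.5·(-95) = 82.5
IV: 0.5·135 + 0.5·(-135) = 0
V: 0.5·245 + 0.5·(-115) = 65
VI: 0.5·265 + 0.5·(-50) = 107.5
Highest Hurwicz score = 107.5 → VI.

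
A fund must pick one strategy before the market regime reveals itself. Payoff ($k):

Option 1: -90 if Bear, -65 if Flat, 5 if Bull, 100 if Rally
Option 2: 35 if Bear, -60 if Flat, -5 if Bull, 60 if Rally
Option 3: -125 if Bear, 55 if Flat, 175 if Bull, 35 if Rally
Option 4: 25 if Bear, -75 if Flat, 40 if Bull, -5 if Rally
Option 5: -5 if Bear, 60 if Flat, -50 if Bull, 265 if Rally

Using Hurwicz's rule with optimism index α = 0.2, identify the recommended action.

Option 1: 0.2·100 + 0.8·(-90) = -52
Option 2: 0.2·60 + 0.8·(-60) = -36
Option 3: 0.2·175 + 0.8·(-125) = -65
Option 4: 0.2·40 + 0.8·(-75) = -52
Option 5: 0.2·265 + 0.8·(-50) = 13
Highest Hurwicz score = 13 → Option 5.

Option 5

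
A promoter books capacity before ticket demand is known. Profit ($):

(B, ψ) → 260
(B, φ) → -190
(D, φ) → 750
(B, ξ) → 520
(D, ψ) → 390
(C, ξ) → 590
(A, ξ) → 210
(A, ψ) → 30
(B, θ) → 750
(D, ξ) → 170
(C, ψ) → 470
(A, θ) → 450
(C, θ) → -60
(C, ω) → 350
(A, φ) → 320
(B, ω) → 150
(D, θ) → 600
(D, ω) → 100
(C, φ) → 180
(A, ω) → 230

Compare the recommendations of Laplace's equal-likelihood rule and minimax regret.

laplace → D; minimax regret → D (agree)

Row averages: A=248, B=298, C=306, D=402
Highest average = 402 → D.
Column bests: θ=750, φ=750, ψ=470, ω=350, ξ=590.
A regrets: 300, 430, 440, 120, 380 → max 440
B regrets: 0, 940, 210, 200, 70 → max 940
C regrets: 810, 570, 0, 0, 0 → max 810
D regrets: 150, 0, 80, 250, 420 → max 420
Smallest max regret = 420 → D.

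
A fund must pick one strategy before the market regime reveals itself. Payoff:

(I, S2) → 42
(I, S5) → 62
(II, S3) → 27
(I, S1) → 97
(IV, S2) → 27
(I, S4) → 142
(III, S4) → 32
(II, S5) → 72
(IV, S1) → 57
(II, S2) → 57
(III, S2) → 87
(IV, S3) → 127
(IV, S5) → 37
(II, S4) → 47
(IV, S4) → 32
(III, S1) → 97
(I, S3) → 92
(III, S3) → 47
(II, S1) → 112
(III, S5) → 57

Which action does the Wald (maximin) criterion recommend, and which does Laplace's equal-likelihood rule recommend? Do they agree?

maximin → I; laplace → I (agree)

Row minima: I=42, II=27, III=32, IV=27
Best worst-case = 42 → I.
Row averages: I=87, II=63, III=64, IV=56
Highest average = 87 → I.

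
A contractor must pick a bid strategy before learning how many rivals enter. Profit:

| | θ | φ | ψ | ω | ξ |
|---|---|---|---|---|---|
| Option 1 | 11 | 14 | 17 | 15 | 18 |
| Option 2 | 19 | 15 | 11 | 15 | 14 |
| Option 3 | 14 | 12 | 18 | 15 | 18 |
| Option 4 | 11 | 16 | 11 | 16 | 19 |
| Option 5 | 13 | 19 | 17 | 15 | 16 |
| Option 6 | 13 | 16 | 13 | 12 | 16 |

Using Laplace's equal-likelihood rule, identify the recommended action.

Option 5

Row averages: Option 1=15, Option 2=14.8, Option 3=15.4, Option 4=14.6, Option 5=16, Option 6=14
Highest average = 16 → Option 5.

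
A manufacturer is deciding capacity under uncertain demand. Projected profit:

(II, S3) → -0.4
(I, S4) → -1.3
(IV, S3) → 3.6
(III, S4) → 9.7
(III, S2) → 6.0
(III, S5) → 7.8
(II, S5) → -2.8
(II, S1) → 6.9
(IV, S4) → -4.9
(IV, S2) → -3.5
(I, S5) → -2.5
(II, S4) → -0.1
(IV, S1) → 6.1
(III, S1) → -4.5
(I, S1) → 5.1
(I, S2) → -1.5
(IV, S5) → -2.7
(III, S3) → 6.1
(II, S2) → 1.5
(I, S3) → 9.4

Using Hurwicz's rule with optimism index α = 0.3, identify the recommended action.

I: 0.3·9.4 + 0.7·(-2.5) = 1.07
II: 0.3·6.9 + 0.7·(-2.8) = 0.11
III: 0.3·9.7 + 0.7·(-4.5) = -0.24
IV: 0.3·6.1 + 0.7·(-4.9) = -1.6
Highest Hurwicz score = 1.07 → I.

I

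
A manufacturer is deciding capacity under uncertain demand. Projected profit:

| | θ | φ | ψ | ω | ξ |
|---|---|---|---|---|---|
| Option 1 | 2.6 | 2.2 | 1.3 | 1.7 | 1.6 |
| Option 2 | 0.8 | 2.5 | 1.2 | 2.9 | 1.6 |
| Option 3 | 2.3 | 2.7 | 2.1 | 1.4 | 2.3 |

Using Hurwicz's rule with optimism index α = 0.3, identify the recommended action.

Option 3

Option 1: 0.3·2.6 + 0.7·1.3 = 1.69
Option 2: 0.3·2.9 + 0.7·0.8 = 1.43
Option 3: 0.3·2.7 + 0.7·1.4 = 1.79
Highest Hurwicz score = 1.79 → Option 3.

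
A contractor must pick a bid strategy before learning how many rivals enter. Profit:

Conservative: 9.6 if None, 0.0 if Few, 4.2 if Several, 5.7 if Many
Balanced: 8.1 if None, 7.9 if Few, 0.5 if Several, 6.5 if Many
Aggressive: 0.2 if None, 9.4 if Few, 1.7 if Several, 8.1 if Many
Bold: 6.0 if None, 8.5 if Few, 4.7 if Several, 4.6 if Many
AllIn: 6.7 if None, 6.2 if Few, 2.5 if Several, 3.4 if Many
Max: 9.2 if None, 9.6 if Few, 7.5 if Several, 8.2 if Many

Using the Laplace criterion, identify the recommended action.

Max

Row averages: Conservative=4.875, Balanced=5.75, Aggressive=4.85, Bold=5.95, AllIn=4.7, Max=8.625
Highest average = 8.625 → Max.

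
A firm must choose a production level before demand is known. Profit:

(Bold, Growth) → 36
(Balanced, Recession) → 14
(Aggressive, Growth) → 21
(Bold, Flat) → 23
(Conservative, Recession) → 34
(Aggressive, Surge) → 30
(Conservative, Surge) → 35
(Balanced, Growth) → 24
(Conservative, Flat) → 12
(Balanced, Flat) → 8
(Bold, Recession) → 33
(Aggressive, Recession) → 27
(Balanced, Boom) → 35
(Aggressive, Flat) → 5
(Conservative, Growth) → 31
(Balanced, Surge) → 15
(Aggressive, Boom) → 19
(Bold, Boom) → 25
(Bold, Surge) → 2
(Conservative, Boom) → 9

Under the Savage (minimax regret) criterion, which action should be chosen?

Aggressive

Column bests: Recession=34, Flat=23, Growth=36, Boom=35, Surge=35.
Conservative regrets: 0, 11, 5, 26, 0 → max 26
Balanced regrets: 20, 15, 12, 0, 20 → max 20
Aggressive regrets: 7, 18, 15, 16, 5 → max 18
Bold regrets: 1, 0, 0, 10, 33 → max 33
Smallest max regret = 18 → Aggressive.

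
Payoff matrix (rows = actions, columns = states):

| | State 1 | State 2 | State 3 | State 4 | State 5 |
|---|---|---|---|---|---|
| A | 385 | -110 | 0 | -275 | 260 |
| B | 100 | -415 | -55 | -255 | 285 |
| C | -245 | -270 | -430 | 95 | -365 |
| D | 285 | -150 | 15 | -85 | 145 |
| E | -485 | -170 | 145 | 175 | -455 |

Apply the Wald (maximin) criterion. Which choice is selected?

Row minima: A=-275, B=-415, C=-430, D=-150, E=-485
Best worst-case = -150 → D.

D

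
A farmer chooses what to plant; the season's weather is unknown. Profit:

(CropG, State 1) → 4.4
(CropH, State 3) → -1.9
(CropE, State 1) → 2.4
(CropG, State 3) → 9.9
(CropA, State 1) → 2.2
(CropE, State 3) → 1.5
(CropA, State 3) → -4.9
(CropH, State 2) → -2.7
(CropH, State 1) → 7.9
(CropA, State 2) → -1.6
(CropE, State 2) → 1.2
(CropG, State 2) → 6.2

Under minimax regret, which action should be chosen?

Column bests: State 1=7.9, State 2=6.2, State 3=9.9.
CropE regrets: 5.5, 5.0, 8.4 → max 8.4
CropG regrets: 3.5, 0.0, 0.0 → max 3.5
CropA regrets: 5.7, 7.8, 14.8 → max 14.8
CropH regrets: 0.0, 8.9, 11.8 → max 11.8
Smallest max regret = 3.5 → CropG.

CropG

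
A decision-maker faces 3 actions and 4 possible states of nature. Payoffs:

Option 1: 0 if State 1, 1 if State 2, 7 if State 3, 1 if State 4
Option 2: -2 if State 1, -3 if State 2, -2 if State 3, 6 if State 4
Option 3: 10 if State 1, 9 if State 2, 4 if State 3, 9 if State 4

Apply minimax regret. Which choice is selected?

Column bests: State 1=10, State 2=9, State 3=7, State 4=9.
Option 1 regrets: 10, 8, 0, 8 → max 10
Option 2 regrets: 12, 12, 9, 3 → max 12
Option 3 regrets: 0, 0, 3, 0 → max 3
Smallest max regret = 3 → Option 3.

Option 3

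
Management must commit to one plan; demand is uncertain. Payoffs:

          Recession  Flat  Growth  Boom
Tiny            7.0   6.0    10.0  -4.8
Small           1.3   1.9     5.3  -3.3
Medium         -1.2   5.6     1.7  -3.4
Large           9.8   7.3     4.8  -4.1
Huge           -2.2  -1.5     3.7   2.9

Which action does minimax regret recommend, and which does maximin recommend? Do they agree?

minimax regret → Large; maximin → Huge (disagree)

Column bests: Recession=9.8, Flat=7.3, Growth=10.0, Boom=2.9.
Tiny regrets: 2.8, 1.3, 0.0, 7.7 → max 7.7
Small regrets: 8.5, 5.4, 4.7, 6.2 → max 8.5
Medium regrets: 11.0, 1.7, 8.3, 6.3 → max 11.0
Large regrets: 0.0, 0.0, 5.2, 7.0 → max 7.0
Huge regrets: 12.0, 8.8, 6.3, 0.0 → max 12.0
Smallest max regret = 7.0 → Large.
Row minima: Tiny=-4.8, Small=-3.3, Medium=-3.4, Large=-4.1, Huge=-2.2
Best worst-case = -2.2 → Huge.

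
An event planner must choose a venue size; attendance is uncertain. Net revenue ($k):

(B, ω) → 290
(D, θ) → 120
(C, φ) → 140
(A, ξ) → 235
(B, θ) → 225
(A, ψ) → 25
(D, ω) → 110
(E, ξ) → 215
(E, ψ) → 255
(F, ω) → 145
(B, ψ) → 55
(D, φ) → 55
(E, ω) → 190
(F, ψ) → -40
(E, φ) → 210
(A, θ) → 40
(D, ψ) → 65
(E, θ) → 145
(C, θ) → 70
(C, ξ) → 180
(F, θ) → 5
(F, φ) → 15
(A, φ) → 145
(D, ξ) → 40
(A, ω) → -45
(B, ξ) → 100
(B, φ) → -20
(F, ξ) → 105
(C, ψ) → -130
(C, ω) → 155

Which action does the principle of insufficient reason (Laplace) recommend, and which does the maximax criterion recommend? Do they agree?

Row averages: A=80, B=130, C=83, D=78, E=203, F=46
Highest average = 203 → E.
Row maxima: A=235, B=290, C=180, D=120, E=255, F=145
Best best-case = 290 → B.

laplace → E; maximax → B (disagree)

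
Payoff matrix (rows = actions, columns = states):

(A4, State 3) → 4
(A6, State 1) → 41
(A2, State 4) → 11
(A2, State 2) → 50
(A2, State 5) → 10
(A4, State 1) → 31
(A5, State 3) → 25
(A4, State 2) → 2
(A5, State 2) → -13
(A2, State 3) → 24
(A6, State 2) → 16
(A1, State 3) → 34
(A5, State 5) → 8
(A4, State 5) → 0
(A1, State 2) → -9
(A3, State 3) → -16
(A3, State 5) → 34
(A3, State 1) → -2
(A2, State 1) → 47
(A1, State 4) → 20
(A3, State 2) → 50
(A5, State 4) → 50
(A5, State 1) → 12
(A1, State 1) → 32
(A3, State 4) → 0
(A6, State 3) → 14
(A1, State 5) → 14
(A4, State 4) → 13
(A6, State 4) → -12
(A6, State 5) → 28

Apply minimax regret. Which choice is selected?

A2

Column bests: State 1=47, State 2=50, State 3=34, State 4=50, State 5=34.
A1 regrets: 15, 59, 0, 30, 20 → max 59
A2 regrets: 0, 0, 10, 39, 24 → max 39
A3 regrets: 49, 0, 50, 50, 0 → max 50
A4 regrets: 16, 48, 30, 37, 34 → max 48
A5 regrets: 35, 63, 9, 0, 26 → max 63
A6 regrets: 6, 34, 20, 62, 6 → max 62
Smallest max regret = 39 → A2.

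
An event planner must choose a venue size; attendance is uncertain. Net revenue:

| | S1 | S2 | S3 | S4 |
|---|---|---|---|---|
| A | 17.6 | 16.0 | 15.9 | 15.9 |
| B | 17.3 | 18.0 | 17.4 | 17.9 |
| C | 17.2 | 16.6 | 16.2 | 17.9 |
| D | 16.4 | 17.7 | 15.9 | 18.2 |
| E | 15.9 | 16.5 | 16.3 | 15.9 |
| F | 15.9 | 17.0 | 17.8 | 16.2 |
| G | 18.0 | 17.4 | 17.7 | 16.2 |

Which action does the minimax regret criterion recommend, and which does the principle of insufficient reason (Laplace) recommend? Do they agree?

minimax regret → B; laplace → B (agree)

Column bests: S1=18.0, S2=18.0, S3=17.8, S4=18.2.
A regrets: 0.4, 2.0, 1.9, 2.3 → max 2.3
B regrets: 0.7, 0.0, 0.4, 0.3 → max 0.7
C regrets: 0.8, 1.4, 1.6, 0.3 → max 1.6
D regrets: 1.6, 0.3, 1.9, 0.0 → max 1.9
E regrets: 2.1, 1.5, 1.5, 2.3 → max 2.3
F regrets: 2.1, 1.0, 0.0, 2.0 → max 2.1
G regrets: 0.0, 0.6, 0.1, 2.0 → max 2.0
Smallest max regret = 0.7 → B.
Row averages: A=16.35, B=17.65, C=16.975, D=17.05, E=16.15, F=16.725, G=17.325
Highest average = 17.65 → B.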